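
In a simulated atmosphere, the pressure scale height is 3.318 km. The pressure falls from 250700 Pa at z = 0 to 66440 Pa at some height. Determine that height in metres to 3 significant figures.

z ≈ 4410 m

Invert the barometric formula: z = H ln(P₀/P).
P₀/P = 250700/66440 = 3.7733; ln(3.7733) = 1.3279.
z = 3318.0 × 1.3279 = 4406.0 m.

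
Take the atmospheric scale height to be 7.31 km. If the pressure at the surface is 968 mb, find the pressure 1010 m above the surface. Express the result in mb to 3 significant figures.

Barometric formula: P = P₀ exp(−z/H).
z/H = 1010.0/7310.0 = 0.13817; exp(−0.13817) = 0.87095.
P = 968 × 0.87095 = 843.08 mb.

P ≈ 843 mb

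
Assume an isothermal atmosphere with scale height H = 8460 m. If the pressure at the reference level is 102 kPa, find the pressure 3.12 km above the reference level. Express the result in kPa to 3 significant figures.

Barometric formula: P = P₀ exp(−z/H).
z/H = 3120.0/8460.0 = 0.36879; exp(−0.36879) = 0.69157.
P = 102 × 0.69157 = 70.540 kPa.

P ≈ 70.5 kPa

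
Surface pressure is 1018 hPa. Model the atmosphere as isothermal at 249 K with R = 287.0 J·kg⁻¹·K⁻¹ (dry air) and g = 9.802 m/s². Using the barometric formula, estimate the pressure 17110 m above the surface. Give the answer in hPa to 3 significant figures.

Scale height: H = RT/g = 287.0 × 249 / 9.802 = 7290.7 m.
Barometric formula: P = P₀ exp(−z/H).
z/H = 17110/7290.7 = 2.3468; exp(−2.3468) = 0.095675.
P = 1018 × 0.095675 = 97.397 hPa.

P ≈ 97.4 hPa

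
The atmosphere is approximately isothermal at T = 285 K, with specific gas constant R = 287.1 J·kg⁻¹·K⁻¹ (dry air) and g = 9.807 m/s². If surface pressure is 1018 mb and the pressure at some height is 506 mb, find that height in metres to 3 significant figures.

z ≈ 5830 m

Scale height: H = RT/g = 287.1 × 285 / 9.807 = 8343.4 m.
Invert the barometric formula: z = H ln(P₀/P).
P₀/P = 1018/506 = 2.0119; ln(2.0119) = 0.69908.
z = 8343.4 × 0.69908 = 5832.7 m.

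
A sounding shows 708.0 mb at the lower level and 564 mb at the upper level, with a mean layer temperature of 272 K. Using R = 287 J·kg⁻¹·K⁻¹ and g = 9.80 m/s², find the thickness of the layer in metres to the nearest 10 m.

Δz ≈ 1810 m

Hypsometric equation: Δz = (R T̄/g) ln(P₁/P₂).
R T̄/g = 287 × 272 / 9.80 = 7965.7 m.
ln(708.0/564) = ln(1.2553) = 0.22737.
Δz = 7965.7 × 0.22737 = 1811.2 m.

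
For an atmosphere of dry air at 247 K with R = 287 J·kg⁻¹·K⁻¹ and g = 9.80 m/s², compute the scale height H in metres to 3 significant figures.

The scale height of an isothermal atmosphere is H = RT/g.
H = 287 × 247 / 9.80 = 70889/9.80 = 7233.6 m.

H ≈ 7230 m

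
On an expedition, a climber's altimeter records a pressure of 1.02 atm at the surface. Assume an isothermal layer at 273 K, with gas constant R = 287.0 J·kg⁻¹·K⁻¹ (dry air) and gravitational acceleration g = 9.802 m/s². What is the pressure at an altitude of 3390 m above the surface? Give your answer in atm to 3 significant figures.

Scale height: H = RT/g = 287.0 × 273 / 9.802 = 7993.4 m.
Barometric formula: P = P₀ exp(−z/H).
z/H = 3390.0/7993.4 = 0.42410; exp(−0.42410) = 0.65436.
P = 1.02 × 0.65436 = 0.66745 atm.

P ≈ 0.667 atm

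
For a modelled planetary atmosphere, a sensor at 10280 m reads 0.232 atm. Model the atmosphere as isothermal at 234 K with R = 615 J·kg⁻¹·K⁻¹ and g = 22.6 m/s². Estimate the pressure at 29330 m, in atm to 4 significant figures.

P ≈ 0.01165 atm

Scale height: H = RT/g = 615 × 234 / 22.6 = 6367.7 m.
Between two levels, P₂ = P₁ exp(−Δz/H) with Δz = z₂ − z₁.
Δz = 29330 − 10280 = 19050 m; Δz/H = 19050/6367.7 = 2.9917.
P₂ = 0.232 × exp(−2.9917) = 0.232 × 0.050202 = 0.011647 atm.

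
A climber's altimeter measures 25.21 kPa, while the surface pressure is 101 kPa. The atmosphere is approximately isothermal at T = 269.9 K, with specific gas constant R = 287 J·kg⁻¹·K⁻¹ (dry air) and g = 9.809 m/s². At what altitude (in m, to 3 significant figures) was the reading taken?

Scale height: H = RT/g = 287 × 269.9 / 9.809 = 7897.0 m.
Invert the barometric formula: z = H ln(P₀/P).
P₀/P = 101/25.21 = 4.0063; ln(4.0063) = 1.3879.
z = 7897.0 × 1.3879 = 10960 m.

z ≈ 11000 m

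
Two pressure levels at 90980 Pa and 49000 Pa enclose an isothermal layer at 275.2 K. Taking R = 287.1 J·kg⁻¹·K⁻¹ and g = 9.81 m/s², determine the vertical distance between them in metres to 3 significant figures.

Δz ≈ 4980 m

Hypsometric equation: Δz = (R T̄/g) ln(P₁/P₂).
R T̄/g = 287.1 × 275.2 / 9.81 = 8054.0 m.
ln(90980/49000) = ln(1.8567) = 0.61880.
Δz = 8054.0 × 0.61880 = 4983.8 m.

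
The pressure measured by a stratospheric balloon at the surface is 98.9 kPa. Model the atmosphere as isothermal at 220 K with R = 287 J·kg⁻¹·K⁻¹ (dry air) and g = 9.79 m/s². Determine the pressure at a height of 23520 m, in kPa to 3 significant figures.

P ≈ 2.58 kPa

Scale height: H = RT/g = 287 × 220 / 9.79 = 6449.4 m.
Barometric formula: P = P₀ exp(−z/H).
z/H = 23520/6449.4 = 3.6469; exp(−3.6469) = 0.026072.
P = 98.9 × 0.026072 = 2.5785 kPa.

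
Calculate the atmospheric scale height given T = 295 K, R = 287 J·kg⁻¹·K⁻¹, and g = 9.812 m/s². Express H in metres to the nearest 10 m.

The scale height of an isothermal atmosphere is H = RT/g.
H = 287 × 295 / 9.812 = 84665/9.812 = 8628.7 m.

H ≈ 8630 m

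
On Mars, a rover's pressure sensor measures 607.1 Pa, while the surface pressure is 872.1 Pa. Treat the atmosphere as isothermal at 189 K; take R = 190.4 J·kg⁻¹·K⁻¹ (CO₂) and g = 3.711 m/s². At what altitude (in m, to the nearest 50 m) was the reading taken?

Scale height: H = RT/g = 190.4 × 189 / 3.711 = 9697.0 m.
Invert the barometric formula: z = H ln(P₀/P).
P₀/P = 872.1/607.1 = 1.4365; ln(1.4365) = 0.36221.
z = 9697.0 × 0.36221 = 3512.4 m.

z ≈ 3500 m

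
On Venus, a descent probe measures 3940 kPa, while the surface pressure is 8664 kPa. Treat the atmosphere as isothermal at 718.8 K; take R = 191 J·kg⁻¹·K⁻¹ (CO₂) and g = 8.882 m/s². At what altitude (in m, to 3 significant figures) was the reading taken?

z ≈ 12200 m

Scale height: H = RT/g = 191 × 718.8 / 8.882 = 15457 m.
Invert the barometric formula: z = H ln(P₀/P).
P₀/P = 8664/3940 = 2.1990; ln(2.1990) = 0.78800.
z = 15457 × 0.78800 = 12180 m.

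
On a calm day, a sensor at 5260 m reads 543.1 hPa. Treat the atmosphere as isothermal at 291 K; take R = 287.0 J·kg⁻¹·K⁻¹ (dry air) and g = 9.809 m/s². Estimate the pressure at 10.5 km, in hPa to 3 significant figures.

Scale height: H = RT/g = 287.0 × 291 / 9.809 = 8514.3 m.
Between two levels, P₂ = P₁ exp(−Δz/H) with Δz = z₂ − z₁.
Δz = 10500 − 5260.0 = 5240.0 m; Δz/H = 5240.0/8514.3 = 0.61544.
P₂ = 543.1 × exp(−0.61544) = 543.1 × 0.54040 = 293.49 hPa.

P ≈ 293 hPa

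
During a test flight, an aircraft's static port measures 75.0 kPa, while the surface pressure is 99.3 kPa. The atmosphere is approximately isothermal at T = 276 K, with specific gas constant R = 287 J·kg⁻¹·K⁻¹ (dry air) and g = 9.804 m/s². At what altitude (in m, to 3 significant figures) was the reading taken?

Scale height: H = RT/g = 287 × 276 / 9.804 = 8079.6 m.
Invert the barometric formula: z = H ln(P₀/P).
P₀/P = 99.3/75.0 = 1.3240; ln(1.3240) = 0.28066.
z = 8079.6 × 0.28066 = 2267.6 m.

z ≈ 2270 m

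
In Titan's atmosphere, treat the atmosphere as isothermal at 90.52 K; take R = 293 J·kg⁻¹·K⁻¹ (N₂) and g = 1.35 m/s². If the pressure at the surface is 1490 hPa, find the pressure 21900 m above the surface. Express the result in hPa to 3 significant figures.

Scale height: H = RT/g = 293 × 90.52 / 1.35 = 19646 m.
Barometric formula: P = P₀ exp(−z/H).
z/H = 21900/19646 = 1.1147; exp(−1.1147) = 0.32801.
P = 1490 × 0.32801 = 488.73 hPa.

P ≈ 489 hPa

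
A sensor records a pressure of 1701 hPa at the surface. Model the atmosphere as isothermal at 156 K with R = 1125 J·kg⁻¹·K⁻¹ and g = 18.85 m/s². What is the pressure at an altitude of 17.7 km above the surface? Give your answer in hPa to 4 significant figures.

P ≈ 254.1 hPa

Scale height: H = RT/g = 1125 × 156 / 18.85 = 9310.3 m.
Barometric formula: P = P₀ exp(−z/H).
z/H = 17700/9310.3 = 1.9011; exp(−1.9011) = 0.14940.
P = 1701 × 0.14940 = 254.13 hPa.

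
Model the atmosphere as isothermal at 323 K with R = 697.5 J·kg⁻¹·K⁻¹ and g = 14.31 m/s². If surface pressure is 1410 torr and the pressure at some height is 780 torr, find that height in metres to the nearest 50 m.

z ≈ 9300 m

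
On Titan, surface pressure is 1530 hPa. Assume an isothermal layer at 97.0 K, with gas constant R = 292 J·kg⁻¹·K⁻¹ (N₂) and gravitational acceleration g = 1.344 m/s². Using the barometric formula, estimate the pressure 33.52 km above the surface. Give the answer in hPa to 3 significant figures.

P ≈ 312 hPa

Scale height: H = RT/g = 292 × 97.0 / 1.344 = 21074 m.
Barometric formula: P = P₀ exp(−z/H).
z/H = 33520/21074 = 1.5906; exp(−1.5906) = 0.20380.
P = 1530 × 0.20380 = 311.81 hPa.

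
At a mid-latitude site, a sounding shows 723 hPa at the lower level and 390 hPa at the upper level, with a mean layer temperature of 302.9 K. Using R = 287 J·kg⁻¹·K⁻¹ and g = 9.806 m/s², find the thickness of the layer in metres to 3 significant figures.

Hypsometric equation: Δz = (R T̄/g) ln(P₁/P₂).
R T̄/g = 287 × 302.9 / 9.806 = 8865.2 m.
ln(723/390) = ln(1.8538) = 0.61724.
Δz = 8865.2 × 0.61724 = 5472.0 m.

Δz ≈ 5470 m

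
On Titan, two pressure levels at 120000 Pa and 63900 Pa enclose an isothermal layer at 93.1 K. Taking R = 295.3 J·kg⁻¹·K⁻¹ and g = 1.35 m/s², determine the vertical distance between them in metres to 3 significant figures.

Hypsometric equation: Δz = (R T̄/g) ln(P₁/P₂).
R T̄/g = 295.3 × 93.1 / 1.35 = 20365 m.
ln(120000/63900) = ln(1.8779) = 0.63015.
Δz = 20365 × 0.63015 = 12833 m.

Δz ≈ 12800 m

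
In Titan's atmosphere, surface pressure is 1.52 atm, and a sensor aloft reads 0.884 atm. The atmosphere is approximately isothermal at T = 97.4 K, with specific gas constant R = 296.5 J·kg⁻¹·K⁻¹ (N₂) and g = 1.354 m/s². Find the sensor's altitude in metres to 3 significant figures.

Scale height: H = RT/g = 296.5 × 97.4 / 1.354 = 21329 m.
Invert the barometric formula: z = H ln(P₀/P).
P₀/P = 1.52/0.884 = 1.7195; ln(1.7195) = 0.54203.
z = 21329 × 0.54203 = 11561 m.

z ≈ 11600 m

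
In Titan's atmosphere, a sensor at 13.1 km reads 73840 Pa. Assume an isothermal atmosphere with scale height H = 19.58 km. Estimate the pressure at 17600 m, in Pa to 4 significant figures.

P ≈ 58680 Pa

Between two levels, P₂ = P₁ exp(−Δz/H) with Δz = z₂ − z₁.
Δz = 17600 − 13100 = 4500.0 m; Δz/H = 4500.0/19580 = 0.22983.
P₂ = 73840 × exp(−0.22983) = 73840 × 0.79467 = 58678 Pa.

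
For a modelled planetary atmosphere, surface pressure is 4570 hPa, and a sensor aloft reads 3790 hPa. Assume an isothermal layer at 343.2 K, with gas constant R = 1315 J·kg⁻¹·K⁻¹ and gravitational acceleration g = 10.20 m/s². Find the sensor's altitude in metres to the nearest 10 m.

z ≈ 8280 m

Scale height: H = RT/g = 1315 × 343.2 / 10.20 = 44246 m.
Invert the barometric formula: z = H ln(P₀/P).
P₀/P = 4570/3790 = 1.2058; ln(1.2058) = 0.18714.
z = 44246 × 0.18714 = 8280.2 m.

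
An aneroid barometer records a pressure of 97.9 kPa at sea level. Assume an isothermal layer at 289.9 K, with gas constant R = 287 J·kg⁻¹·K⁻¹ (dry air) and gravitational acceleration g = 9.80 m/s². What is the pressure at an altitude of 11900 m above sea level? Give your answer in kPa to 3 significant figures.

P ≈ 24.1 kPa

Scale height: H = RT/g = 287 × 289.9 / 9.80 = 8489.9 m.
Barometric formula: P = P₀ exp(−z/H).
z/H = 11900/8489.9 = 1.4017; exp(−1.4017) = 0.24618.
P = 97.9 × 0.24618 = 24.101 kPa.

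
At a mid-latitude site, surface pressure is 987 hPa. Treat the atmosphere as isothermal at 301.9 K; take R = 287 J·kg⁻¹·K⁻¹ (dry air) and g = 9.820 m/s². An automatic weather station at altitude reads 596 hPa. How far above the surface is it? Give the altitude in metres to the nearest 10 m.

Scale height: H = RT/g = 287 × 301.9 / 9.820 = 8823.4 m.
Invert the barometric formula: z = H ln(P₀/P).
P₀/P = 987/596 = 1.6560; ln(1.6560) = 0.50441.
z = 8823.4 × 0.50441 = 4450.6 m.

z ≈ 4450 m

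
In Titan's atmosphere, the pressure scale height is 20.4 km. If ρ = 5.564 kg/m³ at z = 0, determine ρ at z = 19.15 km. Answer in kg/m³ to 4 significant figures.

ρ ≈ 2.176 kg/m³

In an isothermal atmosphere, density decays like pressure: ρ = ρ₀ exp(−z/H).
z/H = 19150/20400 = 0.93873; exp(−0.93873) = 0.39112.
ρ = 5.564 × 0.39112 = 2.1762 kg/m³.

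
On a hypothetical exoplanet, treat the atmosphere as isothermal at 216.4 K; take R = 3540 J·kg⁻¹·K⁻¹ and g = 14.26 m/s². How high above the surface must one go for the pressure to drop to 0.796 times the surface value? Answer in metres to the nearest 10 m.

z ≈ 12260 m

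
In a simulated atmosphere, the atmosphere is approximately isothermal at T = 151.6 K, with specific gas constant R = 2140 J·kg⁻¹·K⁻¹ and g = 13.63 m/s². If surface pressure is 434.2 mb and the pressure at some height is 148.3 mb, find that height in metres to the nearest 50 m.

z ≈ 25550 m

Scale height: H = RT/g = 2140 × 151.6 / 13.63 = 23802 m.
Invert the barometric formula: z = H ln(P₀/P).
P₀/P = 434.2/148.3 = 2.9278; ln(2.9278) = 1.0743.
z = 23802 × 1.0743 = 25570 m.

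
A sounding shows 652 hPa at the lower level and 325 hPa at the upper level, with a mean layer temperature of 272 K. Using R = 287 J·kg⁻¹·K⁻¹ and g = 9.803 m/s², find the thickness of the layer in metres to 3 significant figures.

Δz ≈ 5540 m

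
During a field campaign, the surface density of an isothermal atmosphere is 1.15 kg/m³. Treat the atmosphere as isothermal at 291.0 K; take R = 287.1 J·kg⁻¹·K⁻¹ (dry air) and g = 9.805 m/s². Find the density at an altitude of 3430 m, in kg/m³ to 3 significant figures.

ρ ≈ 0.769 kg/m³

Scale height: H = RT/g = 287.1 × 291.0 / 9.805 = 8520.8 m.
In an isothermal atmosphere, density decays like pressure: ρ = ρ₀ exp(−z/H).
z/H = 3430.0/8520.8 = 0.40254; exp(−0.40254) = 0.66862.
ρ = 1.15 × 0.66862 = 0.76891 kg/m³.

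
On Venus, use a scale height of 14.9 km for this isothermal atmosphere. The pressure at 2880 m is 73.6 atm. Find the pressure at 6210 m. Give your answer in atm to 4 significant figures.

P ≈ 58.86 atm

Between two levels, P₂ = P₁ exp(−Δz/H) with Δz = z₂ − z₁.
Δz = 6210.0 − 2880.0 = 3330.0 m; Δz/H = 3330.0/14900 = 0.22349.
P₂ = 73.6 × exp(−0.22349) = 73.6 × 0.79972 = 58.859 atm.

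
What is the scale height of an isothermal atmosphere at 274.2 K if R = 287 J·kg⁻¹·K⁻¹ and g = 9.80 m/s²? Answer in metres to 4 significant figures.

H ≈ 8030 m

The scale height of an isothermal atmosphere is H = RT/g.
H = 287 × 274.2 / 9.80 = 78695/9.80 = 8030.1 m.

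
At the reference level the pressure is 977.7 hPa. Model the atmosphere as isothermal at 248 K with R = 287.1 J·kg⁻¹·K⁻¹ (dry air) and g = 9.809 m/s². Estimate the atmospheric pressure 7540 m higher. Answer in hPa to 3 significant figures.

P ≈ 346 hPa

Scale height: H = RT/g = 287.1 × 248 / 9.809 = 7258.7 m.
Barometric formula: P = P₀ exp(−z/H).
z/H = 7540.0/7258.7 = 1.0388; exp(−1.0388) = 0.35388.
P = 977.7 × 0.35388 = 345.99 hPa.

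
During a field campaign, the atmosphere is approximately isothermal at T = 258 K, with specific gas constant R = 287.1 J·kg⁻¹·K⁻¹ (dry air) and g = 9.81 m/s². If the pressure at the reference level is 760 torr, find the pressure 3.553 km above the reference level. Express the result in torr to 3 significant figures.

Scale height: H = RT/g = 287.1 × 258 / 9.81 = 7550.6 m.
Barometric formula: P = P₀ exp(−z/H).
z/H = 3553.0/7550.6 = 0.47056; exp(−0.47056) = 0.62465.
P = 760 × 0.62465 = 474.73 torr.

P ≈ 475 torr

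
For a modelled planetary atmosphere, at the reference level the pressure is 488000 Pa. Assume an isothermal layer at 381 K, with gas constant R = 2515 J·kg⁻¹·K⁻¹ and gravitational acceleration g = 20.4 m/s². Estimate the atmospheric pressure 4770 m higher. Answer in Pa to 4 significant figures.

Scale height: H = RT/g = 2515 × 381 / 20.4 = 46971 m.
Barometric formula: P = P₀ exp(−z/H).
z/H = 4770.0/46971 = 0.10155; exp(−0.10155) = 0.90344.
P = 488000 × 0.90344 = 440880 Pa.

P ≈ 440900 Pa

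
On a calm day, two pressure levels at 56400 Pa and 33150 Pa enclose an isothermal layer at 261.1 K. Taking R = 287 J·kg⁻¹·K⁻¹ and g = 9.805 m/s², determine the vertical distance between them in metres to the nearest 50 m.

Hypsometric equation: Δz = (R T̄/g) ln(P₁/P₂).
R T̄/g = 287 × 261.1 / 9.805 = 7642.6 m.
ln(56400/33150) = ln(1.7014) = 0.53145.
Δz = 7642.6 × 0.53145 = 4061.7 m.

Δz ≈ 4050 m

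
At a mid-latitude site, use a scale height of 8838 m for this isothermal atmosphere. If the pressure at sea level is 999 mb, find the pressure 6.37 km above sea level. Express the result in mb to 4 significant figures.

Barometric formula: P = P₀ exp(−z/H).
z/H = 6370.0/8838.0 = 0.72075; exp(−0.72075) = 0.48639.
P = 999 × 0.48639 = 485.90 mb.

P ≈ 485.9 mb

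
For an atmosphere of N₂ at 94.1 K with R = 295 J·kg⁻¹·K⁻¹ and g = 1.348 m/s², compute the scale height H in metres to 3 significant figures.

H ≈ 20600 m

The scale height of an isothermal atmosphere is H = RT/g.
H = 295 × 94.1 / 1.348 = 27760/1.348 = 20593 m.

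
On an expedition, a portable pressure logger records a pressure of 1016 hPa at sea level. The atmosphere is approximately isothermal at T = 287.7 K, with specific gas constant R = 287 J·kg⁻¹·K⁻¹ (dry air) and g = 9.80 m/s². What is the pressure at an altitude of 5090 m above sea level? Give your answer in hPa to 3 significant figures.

Scale height: H = RT/g = 287 × 287.7 / 9.80 = 8425.5 m.
Barometric formula: P = P₀ exp(−z/H).
z/H = 5090.0/8425.5 = 0.60412; exp(−0.60412) = 0.54656.
P = 1016 × 0.54656 = 555.30 hPa.

P ≈ 555 hPa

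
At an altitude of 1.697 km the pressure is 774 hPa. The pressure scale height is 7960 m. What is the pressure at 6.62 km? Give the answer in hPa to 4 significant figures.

P ≈ 417.0 hPa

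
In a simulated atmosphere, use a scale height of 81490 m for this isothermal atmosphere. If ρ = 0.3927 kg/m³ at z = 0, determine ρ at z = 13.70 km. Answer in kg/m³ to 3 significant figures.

In an isothermal atmosphere, density decays like pressure: ρ = ρ₀ exp(−z/H).
z/H = 13700/81490 = 0.16812; exp(−0.16812) = 0.84525.
ρ = 0.3927 × 0.84525 = 0.33193 kg/m³.

ρ ≈ 0.332 kg/m³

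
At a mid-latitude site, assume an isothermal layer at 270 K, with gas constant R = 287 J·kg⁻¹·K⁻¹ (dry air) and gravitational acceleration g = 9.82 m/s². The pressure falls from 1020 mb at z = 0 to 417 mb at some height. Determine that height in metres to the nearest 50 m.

z ≈ 7050 m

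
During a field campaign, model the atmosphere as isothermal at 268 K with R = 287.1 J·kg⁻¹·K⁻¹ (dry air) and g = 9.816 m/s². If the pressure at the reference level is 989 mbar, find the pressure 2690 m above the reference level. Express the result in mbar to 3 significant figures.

Scale height: H = RT/g = 287.1 × 268 / 9.816 = 7838.5 m.
Barometric formula: P = P₀ exp(−z/H).
z/H = 2690.0/7838.5 = 0.34318; exp(−0.34318) = 0.70951.
P = 989 × 0.70951 = 701.71 mbar.

P ≈ 702 mbar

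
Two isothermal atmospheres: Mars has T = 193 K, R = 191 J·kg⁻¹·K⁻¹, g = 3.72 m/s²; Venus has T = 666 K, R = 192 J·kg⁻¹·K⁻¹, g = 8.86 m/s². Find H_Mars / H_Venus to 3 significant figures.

H_Mars/H_Venus ≈ 0.687

H = RT/g for each body.
H_Mars = 191 × 193 / 3.72 = 9909.4 m.
H_Venus = 192 × 666 / 8.86 = 14433 m.
H_Mars/H_Venus = 9909.4/14433 = 0.68658.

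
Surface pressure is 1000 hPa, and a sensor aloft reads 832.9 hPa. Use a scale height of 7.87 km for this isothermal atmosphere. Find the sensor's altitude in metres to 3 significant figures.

z ≈ 1440 m

Invert the barometric formula: z = H ln(P₀/P).
P₀/P = 1000/832.9 = 1.2006; ln(1.2006) = 0.18282.
z = 7870.0 × 0.18282 = 1438.8 m.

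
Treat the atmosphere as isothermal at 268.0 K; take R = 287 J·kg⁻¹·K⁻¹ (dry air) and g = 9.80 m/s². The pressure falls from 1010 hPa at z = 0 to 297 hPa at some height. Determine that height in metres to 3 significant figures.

Scale height: H = RT/g = 287 × 268.0 / 9.80 = 7848.6 m.
Invert the barometric formula: z = H ln(P₀/P).
P₀/P = 1010/297 = 3.4007; ln(3.4007) = 1.2240.
z = 7848.6 × 1.2240 = 9606.7 m.

z ≈ 9610 m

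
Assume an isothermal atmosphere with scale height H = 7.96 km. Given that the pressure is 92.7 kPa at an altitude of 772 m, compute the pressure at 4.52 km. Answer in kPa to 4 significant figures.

Between two levels, P₂ = P₁ exp(−Δz/H) with Δz = z₂ − z₁.
Δz = 4520.0 − 772.00 = 3748.0 m; Δz/H = 3748.0/7960.0 = 0.47085.
P₂ = 92.7 × exp(−0.47085) = 92.7 × 0.62447 = 57.888 kPa.

P ≈ 57.89 kPa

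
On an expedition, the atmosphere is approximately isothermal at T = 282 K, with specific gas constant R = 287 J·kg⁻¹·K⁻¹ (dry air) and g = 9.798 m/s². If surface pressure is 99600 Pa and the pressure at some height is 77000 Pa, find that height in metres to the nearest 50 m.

Scale height: H = RT/g = 287 × 282 / 9.798 = 8260.3 m.
Invert the barometric formula: z = H ln(P₀/P).
P₀/P = 99600/77000 = 1.2935; ln(1.2935) = 0.25735.
z = 8260.3 × 0.25735 = 2125.8 m.

z ≈ 2150 m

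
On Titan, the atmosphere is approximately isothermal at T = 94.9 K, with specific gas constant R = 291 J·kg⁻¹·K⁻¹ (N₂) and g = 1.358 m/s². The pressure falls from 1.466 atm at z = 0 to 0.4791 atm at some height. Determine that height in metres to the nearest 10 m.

Scale height: H = RT/g = 291 × 94.9 / 1.358 = 20336 m.
Invert the barometric formula: z = H ln(P₀/P).
P₀/P = 1.466/0.4791 = 3.0599; ln(3.0599) = 1.1184.
z = 20336 × 1.1184 = 22744 m.

z ≈ 22740 m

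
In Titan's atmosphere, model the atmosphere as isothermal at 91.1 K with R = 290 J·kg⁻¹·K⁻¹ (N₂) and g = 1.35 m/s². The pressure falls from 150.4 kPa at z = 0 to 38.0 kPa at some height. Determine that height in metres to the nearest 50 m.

z ≈ 26900 m

Scale height: H = RT/g = 290 × 91.1 / 1.35 = 19570 m.
Invert the barometric formula: z = H ln(P₀/P).
P₀/P = 150.4/38.0 = 3.9579; ln(3.9579) = 1.3757.
z = 19570 × 1.3757 = 26922 m.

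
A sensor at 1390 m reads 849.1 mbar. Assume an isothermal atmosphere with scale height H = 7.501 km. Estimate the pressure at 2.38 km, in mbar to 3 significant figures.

Between two levels, P₂ = P₁ exp(−Δz/H) with Δz = z₂ − z₁.
Δz = 2380.0 − 1390.0 = 990.00 m; Δz/H = 990.00/7501.0 = 0.13198.
P₂ = 849.1 × exp(−0.13198) = 849.1 × 0.87636 = 744.12 mbar.

P ≈ 744 mbar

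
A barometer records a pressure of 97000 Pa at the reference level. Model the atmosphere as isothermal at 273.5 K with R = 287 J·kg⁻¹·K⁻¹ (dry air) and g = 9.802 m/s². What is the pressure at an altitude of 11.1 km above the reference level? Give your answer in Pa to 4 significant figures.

Scale height: H = RT/g = 287 × 273.5 / 9.802 = 8008.0 m.
Barometric formula: P = P₀ exp(−z/H).
z/H = 11100/8008.0 = 1.3861; exp(−1.3861) = 0.25005.
P = 97000 × 0.25005 = 24255 Pa.

P ≈ 24250 Pa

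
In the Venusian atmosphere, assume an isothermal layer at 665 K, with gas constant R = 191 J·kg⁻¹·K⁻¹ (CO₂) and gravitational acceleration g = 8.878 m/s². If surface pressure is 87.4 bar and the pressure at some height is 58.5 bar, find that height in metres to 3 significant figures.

Scale height: H = RT/g = 191 × 665 / 8.878 = 14307 m.
Invert the barometric formula: z = H ln(P₀/P).
P₀/P = 87.4/58.5 = 1.4940; ln(1.4940) = 0.40146.
z = 14307 × 0.40146 = 5743.7 m.

z ≈ 5740 m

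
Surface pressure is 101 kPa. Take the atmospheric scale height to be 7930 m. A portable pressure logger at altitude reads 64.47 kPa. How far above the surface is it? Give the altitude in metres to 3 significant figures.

Invert the barometric formula: z = H ln(P₀/P).
P₀/P = 101/64.47 = 1.5666; ln(1.5666) = 0.44891.
z = 7930.0 × 0.44891 = 3559.9 m.

z ≈ 3560 m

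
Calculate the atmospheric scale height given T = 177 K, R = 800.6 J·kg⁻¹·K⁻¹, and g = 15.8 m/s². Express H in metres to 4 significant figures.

The scale height of an isothermal atmosphere is H = RT/g.
H = 800.6 × 177 / 15.8 = 141710/15.8 = 8969.0 m.

H ≈ 8969 m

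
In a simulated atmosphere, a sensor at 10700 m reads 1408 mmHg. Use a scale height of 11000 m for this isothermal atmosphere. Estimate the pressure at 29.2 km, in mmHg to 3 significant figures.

P ≈ 262 mmHg

Between two levels, P₂ = P₁ exp(−Δz/H) with Δz = z₂ − z₁.
Δz = 29200 − 10700 = 18500 m; Δz/H = 18500/11000 = 1.6818.
P₂ = 1408 × exp(−1.6818) = 1408 × 0.18604 = 261.94 mmHg.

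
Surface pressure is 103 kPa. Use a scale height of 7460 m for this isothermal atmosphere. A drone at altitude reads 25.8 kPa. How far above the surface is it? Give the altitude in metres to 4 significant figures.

z ≈ 10330 m

Invert the barometric formula: z = H ln(P₀/P).
P₀/P = 103/25.8 = 3.9922; ln(3.9922) = 1.3843.
z = 7460.0 × 1.3843 = 10327 m.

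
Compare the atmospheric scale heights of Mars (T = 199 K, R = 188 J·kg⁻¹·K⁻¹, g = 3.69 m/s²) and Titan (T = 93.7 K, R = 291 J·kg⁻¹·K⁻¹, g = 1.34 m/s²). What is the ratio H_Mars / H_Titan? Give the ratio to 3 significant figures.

H = RT/g for each body.
H_Mars = 188 × 199 / 3.69 = 10139 m.
H_Titan = 291 × 93.7 / 1.34 = 20348 m.
H_Mars/H_Titan = 10139/20348 = 0.49828.

H_Mars/H_Titan ≈ 0.498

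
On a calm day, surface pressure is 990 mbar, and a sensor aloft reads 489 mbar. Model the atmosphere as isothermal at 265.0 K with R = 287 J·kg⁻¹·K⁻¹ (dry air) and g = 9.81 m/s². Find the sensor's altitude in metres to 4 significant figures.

Scale height: H = RT/g = 287 × 265.0 / 9.81 = 7752.8 m.
Invert the barometric formula: z = H ln(P₀/P).
P₀/P = 990/489 = 2.0245; ln(2.0245) = 0.70532.
z = 7752.8 × 0.70532 = 5468.2 m.

z ≈ 5468 m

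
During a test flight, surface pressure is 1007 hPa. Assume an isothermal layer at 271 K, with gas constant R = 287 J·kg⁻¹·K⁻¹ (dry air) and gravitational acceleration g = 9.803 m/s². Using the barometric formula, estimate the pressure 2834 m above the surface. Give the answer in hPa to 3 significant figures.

P ≈ 705 hPa

Scale height: H = RT/g = 287 × 271 / 9.803 = 7934.0 m.
Barometric formula: P = P₀ exp(−z/H).
z/H = 2834.0/7934.0 = 0.35720; exp(−0.35720) = 0.69963.
P = 1007 × 0.69963 = 704.53 hPa.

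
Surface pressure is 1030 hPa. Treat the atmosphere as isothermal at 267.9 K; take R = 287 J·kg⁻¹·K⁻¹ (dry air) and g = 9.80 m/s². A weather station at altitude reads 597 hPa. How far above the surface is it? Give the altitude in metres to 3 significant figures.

z ≈ 4280 m

Scale height: H = RT/g = 287 × 267.9 / 9.80 = 7845.6 m.
Invert the barometric formula: z = H ln(P₀/P).
P₀/P = 1030/597 = 1.7253; ln(1.7253) = 0.54540.
z = 7845.6 × 0.54540 = 4279.0 m.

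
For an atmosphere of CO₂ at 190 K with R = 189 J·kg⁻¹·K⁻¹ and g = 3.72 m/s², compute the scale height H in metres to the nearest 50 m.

H ≈ 9650 m

The scale height of an isothermal atmosphere is H = RT/g.
H = 189 × 190 / 3.72 = 35910/3.72 = 9653.2 m.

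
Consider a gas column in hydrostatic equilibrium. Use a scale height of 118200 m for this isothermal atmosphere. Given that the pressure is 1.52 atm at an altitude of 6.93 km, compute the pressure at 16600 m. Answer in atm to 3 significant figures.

P ≈ 1.40 atm

Between two levels, P₂ = P₁ exp(−Δz/H) with Δz = z₂ − z₁.
Δz = 16600 − 6930.0 = 9670.0 m; Δz/H = 9670.0/118200 = 0.081810.
P₂ = 1.52 × exp(−0.081810) = 1.52 × 0.92145 = 1.4006 atm.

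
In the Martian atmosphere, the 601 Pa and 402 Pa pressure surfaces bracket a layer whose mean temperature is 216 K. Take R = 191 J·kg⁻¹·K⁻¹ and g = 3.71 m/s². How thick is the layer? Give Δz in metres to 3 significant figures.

Δz ≈ 4470 m

Hypsometric equation: Δz = (R T̄/g) ln(P₁/P₂).
R T̄/g = 191 × 216 / 3.71 = 11120 m.
ln(601/402) = ln(1.4950) = 0.40213.
Δz = 11120 × 0.40213 = 4471.7 m.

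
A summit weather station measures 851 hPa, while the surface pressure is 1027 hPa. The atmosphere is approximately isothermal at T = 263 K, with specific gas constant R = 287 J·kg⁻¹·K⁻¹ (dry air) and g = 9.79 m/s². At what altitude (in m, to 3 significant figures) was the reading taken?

z ≈ 1450 m

Scale height: H = RT/g = 287 × 263 / 9.79 = 7710.0 m.
Invert the barometric formula: z = H ln(P₀/P).
P₀/P = 1027/851 = 1.2068; ln(1.2068) = 0.18797.
z = 7710.0 × 0.18797 = 1449.2 m.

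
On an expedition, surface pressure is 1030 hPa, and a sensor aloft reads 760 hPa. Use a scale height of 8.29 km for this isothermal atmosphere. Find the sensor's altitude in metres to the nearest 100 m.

z ≈ 2500 m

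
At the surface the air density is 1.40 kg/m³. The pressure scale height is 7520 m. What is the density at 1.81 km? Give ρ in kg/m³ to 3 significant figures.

ρ ≈ 1.10 kg/m³

In an isothermal atmosphere, density decays like pressure: ρ = ρ₀ exp(−z/H).
z/H = 1810.0/7520.0 = 0.24069; exp(−0.24069) = 0.78609.
ρ = 1.40 × 0.78609 = 1.1005 kg/m³.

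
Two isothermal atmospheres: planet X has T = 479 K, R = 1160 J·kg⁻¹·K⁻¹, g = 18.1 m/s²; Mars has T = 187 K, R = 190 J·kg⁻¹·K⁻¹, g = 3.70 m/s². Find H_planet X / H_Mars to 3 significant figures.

H = RT/g for each body.
H_planet X = 1160 × 479 / 18.1 = 30698 m.
H_Mars = 190 × 187 / 3.70 = 9602.7 m.
H_planet X/H_Mars = 30698/9602.7 = 3.1968.

H_planet X/H_Mars ≈ 3.20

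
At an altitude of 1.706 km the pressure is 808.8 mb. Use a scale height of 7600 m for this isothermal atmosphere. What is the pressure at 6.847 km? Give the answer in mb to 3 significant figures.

Between two levels, P₂ = P₁ exp(−Δz/H) with Δz = z₂ − z₁.
Δz = 6847.0 − 1706.0 = 5141.0 m; Δz/H = 5141.0/7600.0 = 0.67645.
P₂ = 808.8 × exp(−0.67645) = 808.8 × 0.50842 = 411.21 mb.

P ≈ 411 mb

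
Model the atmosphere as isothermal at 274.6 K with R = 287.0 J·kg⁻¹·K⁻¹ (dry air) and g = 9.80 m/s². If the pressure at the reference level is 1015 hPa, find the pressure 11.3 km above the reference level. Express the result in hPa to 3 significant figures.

Scale height: H = RT/g = 287.0 × 274.6 / 9.80 = 8041.9 m.
Barometric formula: P = P₀ exp(−z/H).
z/H = 11300/8041.9 = 1.4051; exp(−1.4051) = 0.24534.
P = 1015 × 0.24534 = 249.02 hPa.

P ≈ 249 hPa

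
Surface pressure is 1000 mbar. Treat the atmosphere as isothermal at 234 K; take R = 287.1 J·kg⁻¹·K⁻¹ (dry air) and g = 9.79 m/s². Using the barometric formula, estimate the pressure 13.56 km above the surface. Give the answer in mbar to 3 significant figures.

Scale height: H = RT/g = 287.1 × 234 / 9.79 = 6862.2 m.
Barometric formula: P = P₀ exp(−z/H).
z/H = 13560/6862.2 = 1.9760; exp(−1.9760) = 0.13862.
P = 1000 × 0.13862 = 138.62 mbar.

P ≈ 139 mbar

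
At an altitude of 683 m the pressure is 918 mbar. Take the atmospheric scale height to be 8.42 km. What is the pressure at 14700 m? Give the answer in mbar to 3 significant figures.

P ≈ 174 mbar

Between two levels, P₂ = P₁ exp(−Δz/H) with Δz = z₂ − z₁.
Δz = 14700 − 683.00 = 14017 m; Δz/H = 14017/8420.0 = 1.6647.
P₂ = 918 × exp(−1.6647) = 918 × 0.18925 = 173.73 mbar.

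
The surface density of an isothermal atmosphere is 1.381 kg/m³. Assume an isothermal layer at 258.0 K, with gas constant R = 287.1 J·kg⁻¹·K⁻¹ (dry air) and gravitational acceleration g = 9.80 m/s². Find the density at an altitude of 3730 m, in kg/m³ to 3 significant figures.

Scale height: H = RT/g = 287.1 × 258.0 / 9.80 = 7558.3 m.
In an isothermal atmosphere, density decays like pressure: ρ = ρ₀ exp(−z/H).
z/H = 3730.0/7558.3 = 0.49350; exp(−0.49350) = 0.61049.
ρ = 1.381 × 0.61049 = 0.84309 kg/m³.

ρ ≈ 0.843 kg/m³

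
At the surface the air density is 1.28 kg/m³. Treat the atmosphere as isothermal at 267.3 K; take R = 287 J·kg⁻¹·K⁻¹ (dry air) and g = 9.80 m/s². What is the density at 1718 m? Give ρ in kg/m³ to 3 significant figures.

Scale height: H = RT/g = 287 × 267.3 / 9.80 = 7828.1 m.
In an isothermal atmosphere, density decays like pressure: ρ = ρ₀ exp(−z/H).
z/H = 1718.0/7828.1 = 0.21947; exp(−0.21947) = 0.80294.
ρ = 1.28 × 0.80294 = 1.0278 kg/m³.

ρ ≈ 1.03 kg/m³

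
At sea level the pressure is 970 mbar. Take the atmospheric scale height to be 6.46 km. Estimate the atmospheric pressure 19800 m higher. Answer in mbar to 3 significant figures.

Barometric formula: P = P₀ exp(−z/H).
z/H = 19800/6460.0 = 3.0650; exp(−3.0650) = 0.046654.
P = 970 × 0.046654 = 45.254 mbar.

P ≈ 45.3 mbar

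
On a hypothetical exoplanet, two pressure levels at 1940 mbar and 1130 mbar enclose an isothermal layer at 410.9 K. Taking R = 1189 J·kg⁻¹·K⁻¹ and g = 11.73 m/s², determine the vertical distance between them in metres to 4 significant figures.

Hypsometric equation: Δz = (R T̄/g) ln(P₁/P₂).
R T̄/g = 1189 × 410.9 / 11.73 = 41650 m.
ln(1940/1130) = ln(1.7168) = 0.54046.
Δz = 41650 × 0.54046 = 22510 m.

Δz ≈ 22510 m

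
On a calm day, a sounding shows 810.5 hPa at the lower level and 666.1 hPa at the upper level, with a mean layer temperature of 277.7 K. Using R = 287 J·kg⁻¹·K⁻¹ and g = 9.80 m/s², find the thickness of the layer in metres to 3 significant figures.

Hypsometric equation: Δz = (R T̄/g) ln(P₁/P₂).
R T̄/g = 287 × 277.7 / 9.80 = 8132.6 m.
ln(810.5/666.1) = ln(1.2168) = 0.19622.
Δz = 8132.6 × 0.19622 = 1595.8 m.

Δz ≈ 1600 m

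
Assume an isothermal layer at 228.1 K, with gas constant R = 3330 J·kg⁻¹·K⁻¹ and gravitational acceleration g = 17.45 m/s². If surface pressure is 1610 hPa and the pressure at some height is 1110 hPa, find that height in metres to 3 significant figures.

z ≈ 16200 m

Scale height: H = RT/g = 3330 × 228.1 / 17.45 = 43529 m.
Invert the barometric formula: z = H ln(P₀/P).
P₀/P = 1610/1110 = 1.4505; ln(1.4505) = 0.37191.
z = 43529 × 0.37191 = 16189 m.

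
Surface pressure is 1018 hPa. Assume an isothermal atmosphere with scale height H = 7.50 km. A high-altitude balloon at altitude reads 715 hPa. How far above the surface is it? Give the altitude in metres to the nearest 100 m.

Invert the barometric formula: z = H ln(P₀/P).
P₀/P = 1018/715 = 1.4238; ln(1.4238) = 0.35333.
z = 7500.0 × 0.35333 = 2650.0 m.

z ≈ 2600 m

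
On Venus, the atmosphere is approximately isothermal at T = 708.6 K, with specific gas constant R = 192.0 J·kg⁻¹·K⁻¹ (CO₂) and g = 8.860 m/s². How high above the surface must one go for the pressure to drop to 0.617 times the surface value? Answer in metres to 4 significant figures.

z ≈ 7415 m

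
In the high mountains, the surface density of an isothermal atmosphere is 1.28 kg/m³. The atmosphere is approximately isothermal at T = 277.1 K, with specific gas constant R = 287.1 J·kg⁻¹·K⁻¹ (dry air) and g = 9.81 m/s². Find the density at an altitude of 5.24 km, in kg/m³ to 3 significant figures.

Scale height: H = RT/g = 287.1 × 277.1 / 9.81 = 8109.6 m.
In an isothermal atmosphere, density decays like pressure: ρ = ρ₀ exp(−z/H).
z/H = 5240.0/8109.6 = 0.64615; exp(−0.64615) = 0.52406.
ρ = 1.28 × 0.52406 = 0.67080 kg/m³.

ρ ≈ 0.671 kg/m³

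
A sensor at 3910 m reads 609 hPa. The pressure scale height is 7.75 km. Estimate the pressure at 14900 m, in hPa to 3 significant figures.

P ≈ 147 hPa

Between two levels, P₂ = P₁ exp(−Δz/H) with Δz = z₂ − z₁.
Δz = 14900 − 3910.0 = 10990 m; Δz/H = 10990/7750.0 = 1.4181.
P₂ = 609 × exp(−1.4181) = 609 × 0.24217 = 147.48 hPa.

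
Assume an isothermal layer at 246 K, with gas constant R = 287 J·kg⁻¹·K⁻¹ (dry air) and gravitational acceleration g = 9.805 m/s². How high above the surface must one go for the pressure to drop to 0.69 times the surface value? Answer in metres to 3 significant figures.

z ≈ 2670 m

Scale height: H = RT/g = 287 × 246 / 9.805 = 7200.6 m.
Set P/P₀ = exp(−z/H) = 0.69, so z = −H ln(0.69).
−ln(0.69) = 0.37106; z = 7200.6 × 0.37106 = 2671.9 m.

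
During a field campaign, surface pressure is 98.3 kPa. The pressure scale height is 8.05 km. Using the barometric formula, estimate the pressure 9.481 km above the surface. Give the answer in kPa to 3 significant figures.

Barometric formula: P = P₀ exp(−z/H).
z/H = 9481.0/8050.0 = 1.1778; exp(−1.1778) = 0.30796.
P = 98.3 × 0.30796 = 30.272 kPa.

P ≈ 30.3 kPa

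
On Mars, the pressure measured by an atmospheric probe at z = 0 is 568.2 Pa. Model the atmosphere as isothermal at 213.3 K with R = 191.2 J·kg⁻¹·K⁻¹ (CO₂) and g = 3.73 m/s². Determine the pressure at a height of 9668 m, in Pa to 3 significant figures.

P ≈ 235 Pa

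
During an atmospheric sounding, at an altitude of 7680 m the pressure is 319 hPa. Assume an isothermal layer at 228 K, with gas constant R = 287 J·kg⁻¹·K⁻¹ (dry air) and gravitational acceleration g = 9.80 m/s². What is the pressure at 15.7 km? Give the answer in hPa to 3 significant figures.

Scale height: H = RT/g = 287 × 228 / 9.80 = 6677.1 m.
Between two levels, P₂ = P₁ exp(−Δz/H) with Δz = z₂ − z₁.
Δz = 15700 − 7680.0 = 8020.0 m; Δz/H = 8020.0/6677.1 = 1.2011.
P₂ = 319 × exp(−1.2011) = 319 × 0.30086 = 95.974 hPa.

P ≈ 96.0 hPa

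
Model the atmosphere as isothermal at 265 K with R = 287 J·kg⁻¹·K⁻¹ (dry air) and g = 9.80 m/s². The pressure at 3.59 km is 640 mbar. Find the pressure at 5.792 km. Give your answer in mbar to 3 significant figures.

Scale height: H = RT/g = 287 × 265 / 9.80 = 7760.7 m.
Between two levels, P₂ = P₁ exp(−Δz/H) with Δz = z₂ − z₁.
Δz = 5792.0 − 3590.0 = 2202.0 m; Δz/H = 2202.0/7760.7 = 0.28374.
P₂ = 640 × exp(−0.28374) = 640 × 0.75296 = 481.89 mbar.

P ≈ 482 mbar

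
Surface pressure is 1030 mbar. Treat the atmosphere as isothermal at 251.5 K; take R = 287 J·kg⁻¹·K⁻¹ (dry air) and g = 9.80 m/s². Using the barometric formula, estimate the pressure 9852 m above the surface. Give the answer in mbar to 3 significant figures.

Scale height: H = RT/g = 287 × 251.5 / 9.80 = 7365.4 m.
Barometric formula: P = P₀ exp(−z/H).
z/H = 9852.0/7365.4 = 1.3376; exp(−1.3376) = 0.26247.
P = 1030 × 0.26247 = 270.34 mbar.

P ≈ 270 mbar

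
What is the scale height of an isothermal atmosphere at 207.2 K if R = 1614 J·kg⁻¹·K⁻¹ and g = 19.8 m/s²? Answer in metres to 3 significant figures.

The scale height of an isothermal atmosphere is H = RT/g.
H = 1614 × 207.2 / 19.8 = 334420/19.8 = 16890 m.

H ≈ 16900 m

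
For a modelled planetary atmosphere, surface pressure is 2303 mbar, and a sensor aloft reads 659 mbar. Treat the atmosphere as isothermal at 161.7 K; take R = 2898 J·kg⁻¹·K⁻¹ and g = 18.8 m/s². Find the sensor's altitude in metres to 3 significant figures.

z ≈ 31200 m

Scale height: H = RT/g = 2898 × 161.7 / 18.8 = 24926 m.
Invert the barometric formula: z = H ln(P₀/P).
P₀/P = 2303/659 = 3.4947; ln(3.4947) = 1.2512.
z = 24926 × 1.2512 = 31187 m.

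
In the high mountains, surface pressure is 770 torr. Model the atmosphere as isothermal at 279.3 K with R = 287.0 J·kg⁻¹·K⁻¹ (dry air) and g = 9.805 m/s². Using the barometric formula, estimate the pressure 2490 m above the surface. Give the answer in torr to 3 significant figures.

Scale height: H = RT/g = 287.0 × 279.3 / 9.805 = 8175.3 m.
Barometric formula: P = P₀ exp(−z/H).
z/H = 2490.0/8175.3 = 0.30458; exp(−0.30458) = 0.73743.
P = 770 × 0.73743 = 567.82 torr.

P ≈ 568 torr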